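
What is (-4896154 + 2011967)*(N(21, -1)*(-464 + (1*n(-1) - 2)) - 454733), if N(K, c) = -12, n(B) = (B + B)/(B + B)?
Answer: 1295441243611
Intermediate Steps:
n(B) = 1 (n(B) = (2*B)/((2*B)) = (2*B)*(1/(2*B)) = 1)
(-4896154 + 2011967)*(N(21, -1)*(-464 + (1*n(-1) - 2)) - 454733) = (-4896154 + 2011967)*(-12*(-464 + (1*1 - 2)) - 454733) = -2884187*(-12*(-464 + (1 - 2)) - 454733) = -2884187*(-12*(-464 - 1) - 454733) = -2884187*(-12*(-465) - 454733) = -2884187*(5580 - 454733) = -2884187*(-449153) = 1295441243611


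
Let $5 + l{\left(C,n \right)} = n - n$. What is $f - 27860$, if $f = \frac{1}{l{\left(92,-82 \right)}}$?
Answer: $- \frac{139301}{5} \approx -27860.0$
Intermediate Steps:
$l{\left(C,n \right)} = -5$ ($l{\left(C,n \right)} = -5 + \left(n - n\right) = -5 + 0 = -5$)
$f = - \frac{1}{5}$ ($f = \frac{1}{-5} = - \frac{1}{5} \approx -0.2$)
$f - 27860 = - \frac{1}{5} - 27860 = - \frac{139301}{5}$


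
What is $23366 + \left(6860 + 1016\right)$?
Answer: $31242$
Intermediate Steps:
$23366 + \left(6860 + 1016\right) = 23366 + 7876 = 31242$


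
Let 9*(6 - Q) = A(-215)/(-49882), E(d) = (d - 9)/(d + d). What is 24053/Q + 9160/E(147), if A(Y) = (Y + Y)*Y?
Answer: 749432140471/32039897 ≈ 23391.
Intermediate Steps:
E(d) = (-9 + d)/(2*d) (E(d) = (-9 + d)/((2*d)) = (-9 + d)*(1/(2*d)) = (-9 + d)/(2*d))
A(Y) = 2*Y² (A(Y) = (2*Y)*Y = 2*Y²)
Q = 1393039/224469 (Q = 6 - 2*(-215)²/(9*(-49882)) = 6 - 2*46225*(-1)/(9*49882) = 6 - 92450*(-1)/(9*49882) = 6 - ⅑*(-46225/24941) = 6 + 46225/224469 = 1393039/224469 ≈ 6.2059)
24053/Q + 9160/E(147) = 24053/(1393039/224469) + 9160/(((½)*(-9 + 147)/147)) = 24053*(224469/1393039) + 9160/(((½)*(1/147)*138)) = 5399152857/1393039 + 9160/(23/49) = 5399152857/1393039 + 9160*(49/23) = 5399152857/1393039 + 448840/23 = 749432140471/32039897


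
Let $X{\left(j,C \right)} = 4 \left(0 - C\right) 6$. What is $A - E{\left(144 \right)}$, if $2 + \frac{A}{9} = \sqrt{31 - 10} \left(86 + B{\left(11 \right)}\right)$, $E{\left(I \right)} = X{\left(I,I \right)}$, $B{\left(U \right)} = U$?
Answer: $3438 + 873 \sqrt{21} \approx 7438.6$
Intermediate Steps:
$X{\left(j,C \right)} = - 24 C$ ($X{\left(j,C \right)} = 4 \left(- C\right) 6 = - 4 C 6 = - 24 C$)
$E{\left(I \right)} = - 24 I$
$A = -18 + 873 \sqrt{21}$ ($A = -18 + 9 \sqrt{31 - 10} \left(86 + 11\right) = -18 + 9 \sqrt{21} \cdot 97 = -18 + 9 \cdot 97 \sqrt{21} = -18 + 873 \sqrt{21} \approx 3982.6$)
$A - E{\left(144 \right)} = \left(-18 + 873 \sqrt{21}\right) - \left(-24\right) 144 = \left(-18 + 873 \sqrt{21}\right) - -3456 = \left(-18 + 873 \sqrt{21}\right) + 3456 = 3438 + 873 \sqrt{21}$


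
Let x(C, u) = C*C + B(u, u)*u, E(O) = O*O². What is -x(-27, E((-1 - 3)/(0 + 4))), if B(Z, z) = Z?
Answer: -730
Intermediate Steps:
E(O) = O³
x(C, u) = C² + u² (x(C, u) = C*C + u*u = C² + u²)
-x(-27, E((-1 - 3)/(0 + 4))) = -((-27)² + (((-1 - 3)/(0 + 4))³)²) = -(729 + ((-4/4)³)²) = -(729 + ((-4*¼)³)²) = -(729 + ((-1)³)²) = -(729 + (-1)²) = -(729 + 1) = -1*730 = -730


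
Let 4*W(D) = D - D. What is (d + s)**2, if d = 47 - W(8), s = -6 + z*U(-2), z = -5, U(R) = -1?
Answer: 2116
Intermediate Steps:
W(D) = 0 (W(D) = (D - D)/4 = (1/4)*0 = 0)
s = -1 (s = -6 - 5*(-1) = -6 + 5 = -1)
d = 47 (d = 47 - 1*0 = 47 + 0 = 47)
(d + s)**2 = (47 - 1)**2 = 46**2 = 2116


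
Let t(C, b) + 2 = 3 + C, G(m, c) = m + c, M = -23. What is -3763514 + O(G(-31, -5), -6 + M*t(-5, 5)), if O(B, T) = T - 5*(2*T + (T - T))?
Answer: -3764288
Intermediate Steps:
G(m, c) = c + m
t(C, b) = 1 + C (t(C, b) = -2 + (3 + C) = 1 + C)
O(B, T) = -9*T (O(B, T) = T - 5*(2*T + 0) = T - 5*2*T = T - 10*T = -9*T)
-3763514 + O(G(-31, -5), -6 + M*t(-5, 5)) = -3763514 - 9*(-6 - 23*(1 - 5)) = -3763514 - 9*(-6 - 23*(-4)) = -3763514 - 9*(-6 + 92) = -3763514 - 9*86 = -3763514 - 774 = -3764288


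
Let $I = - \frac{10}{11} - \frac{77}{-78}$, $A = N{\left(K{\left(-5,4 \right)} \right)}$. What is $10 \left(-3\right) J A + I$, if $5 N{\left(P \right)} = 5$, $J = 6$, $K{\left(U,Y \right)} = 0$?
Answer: $- \frac{154373}{858} \approx -179.92$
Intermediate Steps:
$N{\left(P \right)} = 1$ ($N{\left(P \right)} = \frac{1}{5} \cdot 5 = 1$)
$A = 1$
$I = \frac{67}{858}$ ($I = \left(-10\right) \frac{1}{11} - - \frac{77}{78} = - \frac{10}{11} + \frac{77}{78} = \frac{67}{858} \approx 0.078089$)
$10 \left(-3\right) J A + I = 10 \left(-3\right) 6 \cdot 1 + \frac{67}{858} = \left(-30\right) 6 \cdot 1 + \frac{67}{858} = \left(-180\right) 1 + \frac{67}{858} = -180 + \frac{67}{858} = - \frac{154373}{858}$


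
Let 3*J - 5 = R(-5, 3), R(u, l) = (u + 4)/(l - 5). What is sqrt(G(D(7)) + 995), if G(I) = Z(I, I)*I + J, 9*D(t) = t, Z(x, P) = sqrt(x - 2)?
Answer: sqrt(322974 + 84*I*sqrt(11))/18 ≈ 31.573 + 0.013617*I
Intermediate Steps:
Z(x, P) = sqrt(-2 + x)
D(t) = t/9
R(u, l) = (4 + u)/(-5 + l)
J = 11/6 (J = 5/3 + ((4 - 5)/(-5 + 3))/3 = 5/3 + (-1/(-2))/3 = 5/3 + (-1/2*(-1))/3 = 5/3 + (1/3)*(1/2) = 5/3 + 1/6 = 11/6 ≈ 1.8333)
G(I) = 11/6 + I*sqrt(-2 + I) (G(I) = sqrt(-2 + I)*I + 11/6 = I*sqrt(-2 + I) + 11/6 = 11/6 + I*sqrt(-2 + I))
sqrt(G(D(7)) + 995) = sqrt((11/6 + ((1/9)*7)*sqrt(-2 + (1/9)*7)) + 995) = sqrt((11/6 + 7*sqrt(-2 + 7/9)/9) + 995) = sqrt((11/6 + 7*sqrt(-11/9)/9) + 995) = sqrt((11/6 + 7*(I*sqrt(11)/3)/9) + 995) = sqrt((11/6 + 7*I*sqrt(11)/27) + 995) = sqrt(5981/6 + 7*I*sqrt(11)/27)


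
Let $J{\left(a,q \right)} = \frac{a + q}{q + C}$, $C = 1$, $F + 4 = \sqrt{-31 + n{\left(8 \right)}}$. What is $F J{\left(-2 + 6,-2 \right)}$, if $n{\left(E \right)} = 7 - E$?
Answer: $8 - 8 i \sqrt{2} \approx 8.0 - 11.314 i$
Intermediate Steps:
$F = -4 + 4 i \sqrt{2}$ ($F = -4 + \sqrt{-31 + \left(7 - 8\right)} = -4 + \sqrt{-31 - 1} = -4 + \sqrt{-32} = -4 + 4 i \sqrt{2} \approx -4.0 + 5.6569 i$)
$J{\left(a,q \right)} = \frac{a + q}{1 + q}$ ($J{\left(a,q \right)} = \frac{a + q}{q + 1} = \frac{a + q}{1 + q}$)
$F J{\left(-2 + 6,-2 \right)} = \left(-4 + 4 i \sqrt{2}\right) \frac{\left(-2 + 6\right) - 2}{1 - 2} = \left(-4 + 4 i \sqrt{2}\right) \frac{4 - 2}{-1} = \left(-4 + 4 i \sqrt{2}\right) \left(\left(-1\right) 2\right) = \left(-4 + 4 i \sqrt{2}\right) \left(-2\right) = 8 - 8 i \sqrt{2}$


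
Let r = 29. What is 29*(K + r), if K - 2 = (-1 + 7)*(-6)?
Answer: -145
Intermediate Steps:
K = -34 (K = 2 + (-1 + 7)*(-6) = 2 + 6*(-6) = 2 - 36 = -34)
29*(K + r) = 29*(-34 + 29) = 29*(-5) = -145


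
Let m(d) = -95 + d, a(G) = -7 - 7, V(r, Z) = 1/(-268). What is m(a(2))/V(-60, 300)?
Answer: 29212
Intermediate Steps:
V(r, Z) = -1/268
a(G) = -14
m(a(2))/V(-60, 300) = (-95 - 14)/(-1/268) = -109*(-268) = 29212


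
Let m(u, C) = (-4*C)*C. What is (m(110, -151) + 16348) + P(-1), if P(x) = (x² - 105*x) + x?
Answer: -74751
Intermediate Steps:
m(u, C) = -4*C²
P(x) = x² - 104*x
(m(110, -151) + 16348) + P(-1) = (-4*(-151)² + 16348) - (-104 - 1) = (-4*22801 + 16348) - 1*(-105) = (-91204 + 16348) + 105 = -74856 + 105 = -74751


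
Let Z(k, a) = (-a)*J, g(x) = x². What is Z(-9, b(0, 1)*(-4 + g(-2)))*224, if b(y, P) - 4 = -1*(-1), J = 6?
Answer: 0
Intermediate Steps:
b(y, P) = 5 (b(y, P) = 4 - 1*(-1) = 4 + 1 = 5)
Z(k, a) = -6*a (Z(k, a) = -a*6 = -6*a)
Z(-9, b(0, 1)*(-4 + g(-2)))*224 = -30*(-4 + (-2)²)*224 = -30*(-4 + 4)*224 = -30*0*224 = -6*0*224 = 0*224 = 0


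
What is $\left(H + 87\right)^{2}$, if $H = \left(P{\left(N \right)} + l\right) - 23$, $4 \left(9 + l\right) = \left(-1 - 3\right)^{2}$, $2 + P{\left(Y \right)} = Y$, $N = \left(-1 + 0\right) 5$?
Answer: $2704$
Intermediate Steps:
$N = -5$ ($N = \left(-1\right) 5 = -5$)
$P{\left(Y \right)} = -2 + Y$
$l = -5$ ($l = -9 + \frac{\left(-1 - 3\right)^{2}}{4} = -9 + \frac{\left(-4\right)^{2}}{4} = -9 + \frac{1}{4} \cdot 16 = -9 + 4 = -5$)
$H = -35$ ($H = \left(\left(-2 - 5\right) - 5\right) - 23 = \left(-7 - 5\right) - 23 = -12 - 23 = -35$)
$\left(H + 87\right)^{2} = \left(-35 + 87\right)^{2} = 52^{2} = 2704$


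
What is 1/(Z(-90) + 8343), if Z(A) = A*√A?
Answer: 103/868329 + 10*I*√10/2604987 ≈ 0.00011862 + 1.2139e-5*I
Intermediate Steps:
Z(A) = A^(3/2)
1/(Z(-90) + 8343) = 1/((-90)^(3/2) + 8343) = 1/(-270*I*√10 + 8343) = 1/(8343 - 270*I*√10)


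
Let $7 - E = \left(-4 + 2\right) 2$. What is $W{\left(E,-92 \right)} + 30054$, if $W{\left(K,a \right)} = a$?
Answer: $29962$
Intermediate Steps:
$E = 11$ ($E = 7 - \left(-4 + 2\right) 2 = 7 - \left(-2\right) 2 = 7 - -4 = 7 + 4 = 11$)
$W{\left(E,-92 \right)} + 30054 = -92 + 30054 = 29962$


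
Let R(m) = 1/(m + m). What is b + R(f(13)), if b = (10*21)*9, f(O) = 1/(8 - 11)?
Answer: 3777/2 ≈ 1888.5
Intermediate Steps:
f(O) = -⅓ (f(O) = 1/(-3) = -⅓)
b = 1890 (b = 210*9 = 1890)
R(m) = 1/(2*m)
b + R(f(13)) = 1890 + 1/(2*(-⅓)) = 1890 + (½)*(-3) = 1890 - 3/2 = 3777/2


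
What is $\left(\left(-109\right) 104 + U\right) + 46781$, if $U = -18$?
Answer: $35427$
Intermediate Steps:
$\left(\left(-109\right) 104 + U\right) + 46781 = \left(\left(-109\right) 104 - 18\right) + 46781 = \left(-11336 - 18\right) + 46781 = -11354 + 46781 = 35427$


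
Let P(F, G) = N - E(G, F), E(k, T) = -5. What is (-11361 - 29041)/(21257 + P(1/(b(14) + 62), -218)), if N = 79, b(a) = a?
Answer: -40402/21341 ≈ -1.8932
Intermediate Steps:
P(F, G) = 84 (P(F, G) = 79 - 1*(-5) = 79 + 5 = 84)
(-11361 - 29041)/(21257 + P(1/(b(14) + 62), -218)) = (-11361 - 29041)/(21257 + 84) = -40402/21341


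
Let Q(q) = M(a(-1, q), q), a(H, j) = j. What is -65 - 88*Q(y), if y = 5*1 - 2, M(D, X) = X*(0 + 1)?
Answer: -329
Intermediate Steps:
M(D, X) = X (M(D, X) = X*1 = X)
y = 3 (y = 5 - 2 = 3)
Q(q) = q
-65 - 88*Q(y) = -65 - 88*3 = -65 - 264 = -329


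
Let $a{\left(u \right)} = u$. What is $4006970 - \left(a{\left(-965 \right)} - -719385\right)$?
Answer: $3288550$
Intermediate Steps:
$4006970 - \left(a{\left(-965 \right)} - -719385\right) = 4006970 - \left(-965 - -719385\right) = 4006970 - \left(-965 + 719385\right) = 4006970 - 718420 = 3288550$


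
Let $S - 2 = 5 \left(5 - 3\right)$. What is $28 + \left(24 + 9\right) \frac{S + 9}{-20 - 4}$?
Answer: $- \frac{7}{8} \approx -0.875$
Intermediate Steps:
$S = 12$ ($S = 2 + 5 \left(5 - 3\right) = 2 + 5 \cdot 2 = 2 + 10 = 12$)
$28 + \left(24 + 9\right) \frac{S + 9}{-20 - 4} = 28 + \left(24 + 9\right) \frac{12 + 9}{-20 - 4} = 28 + 33 \frac{21}{-24} = 28 + 33 \cdot 21 \left(- \frac{1}{24}\right) = 28 + 33 \left(- \frac{7}{8}\right) = 28 - \frac{231}{8} = - \frac{7}{8}$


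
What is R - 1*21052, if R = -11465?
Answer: -32517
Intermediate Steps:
R - 1*21052 = -11465 - 1*21052 = -11465 - 21052 = -32517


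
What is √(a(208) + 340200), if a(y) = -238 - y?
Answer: √339754 ≈ 582.88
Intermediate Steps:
√(a(208) + 340200) = √((-238 - 1*208) + 340200) = √((-238 - 208) + 340200) = √(-446 + 340200) = √339754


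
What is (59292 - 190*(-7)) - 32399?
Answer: 28223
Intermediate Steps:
(59292 - 190*(-7)) - 32399 = (59292 + 1330) - 32399 = 60622 - 32399 = 28223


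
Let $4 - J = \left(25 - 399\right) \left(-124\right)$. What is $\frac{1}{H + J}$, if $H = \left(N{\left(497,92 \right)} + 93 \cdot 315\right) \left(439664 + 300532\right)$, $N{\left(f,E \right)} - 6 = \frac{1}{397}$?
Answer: $\frac{397}{8610310079924} \approx 4.6108 \cdot 10^{-11}$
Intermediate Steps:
$N{\left(f,E \right)} = \frac{2383}{397}$ ($N{\left(f,E \right)} = 6 + \frac{1}{397} = \frac{2383}{397}$)
$H = \frac{8610328489608}{397}$ ($H = \left(\frac{2383}{397} + 93 \cdot 315\right) \left(439664 + 300532\right) = \left(\frac{2383}{397} + 29295\right) 740196 = \frac{11632498}{397} \cdot 740196 = \frac{8610328489608}{397} \approx 2.1688 \cdot 10^{10}$)
$J = -46372$ ($J = 4 - \left(25 - 399\right) \left(-124\right) = 4 - \left(-374\right) \left(-124\right) = 4 - 46376 = -46372$)
$\frac{1}{H + J} = \frac{1}{\frac{8610328489608}{397} - 46372} = \frac{1}{\frac{8610310079924}{397}} = \frac{397}{8610310079924}$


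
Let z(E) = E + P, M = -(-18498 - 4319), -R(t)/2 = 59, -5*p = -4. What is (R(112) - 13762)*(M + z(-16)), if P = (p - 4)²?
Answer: -1583100056/5 ≈ -3.1662e+8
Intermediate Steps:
p = ⅘ (p = -⅕*(-4) = ⅘ ≈ 0.80000)
R(t) = -118 (R(t) = -2*59 = -118)
P = 256/25 (P = (⅘ - 4)² = (-16/5)² = 256/25 ≈ 10.240)
M = 22817 (M = -1*(-22817) = 22817)
z(E) = 256/25 + E (z(E) = E + 256/25 = 256/25 + E)
(R(112) - 13762)*(M + z(-16)) = (-118 - 13762)*(22817 + (256/25 - 16)) = -13880*(22817 - 144/25) = -13880*570281/25 = -1583100056/5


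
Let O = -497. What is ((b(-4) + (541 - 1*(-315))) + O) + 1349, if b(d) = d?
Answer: 1704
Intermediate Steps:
((b(-4) + (541 - 1*(-315))) + O) + 1349 = ((-4 + (541 - 1*(-315))) - 497) + 1349 = ((-4 + (541 + 315)) - 497) + 1349 = ((-4 + 856) - 497) + 1349 = (852 - 497) + 1349 = 355 + 1349 = 1704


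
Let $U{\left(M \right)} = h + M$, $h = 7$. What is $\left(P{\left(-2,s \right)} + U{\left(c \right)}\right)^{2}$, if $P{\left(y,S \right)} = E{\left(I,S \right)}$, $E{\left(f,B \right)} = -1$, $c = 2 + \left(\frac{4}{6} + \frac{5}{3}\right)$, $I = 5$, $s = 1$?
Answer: $\frac{961}{9} \approx 106.78$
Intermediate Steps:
$c = \frac{13}{3}$ ($c = 2 + \left(4 \cdot \frac{1}{6} + 5 \cdot \frac{1}{3}\right) = 2 + \left(\frac{2}{3} + \frac{5}{3}\right) = 2 + \frac{7}{3} = \frac{13}{3} \approx 4.3333$)
$U{\left(M \right)} = 7 + M$
$P{\left(y,S \right)} = -1$
$\left(P{\left(-2,s \right)} + U{\left(c \right)}\right)^{2} = \left(-1 + \left(7 + \frac{13}{3}\right)\right)^{2} = \left(-1 + \frac{34}{3}\right)^{2} = \left(\frac{31}{3}\right)^{2} = \frac{961}{9}$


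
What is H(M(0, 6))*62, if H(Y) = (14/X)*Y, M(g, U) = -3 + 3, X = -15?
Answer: 0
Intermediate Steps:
M(g, U) = 0
H(Y) = -14*Y/15 (H(Y) = (14/(-15))*Y = (14*(-1/15))*Y = -14*Y/15)
H(M(0, 6))*62 = -14/15*0*62 = 0*62 = 0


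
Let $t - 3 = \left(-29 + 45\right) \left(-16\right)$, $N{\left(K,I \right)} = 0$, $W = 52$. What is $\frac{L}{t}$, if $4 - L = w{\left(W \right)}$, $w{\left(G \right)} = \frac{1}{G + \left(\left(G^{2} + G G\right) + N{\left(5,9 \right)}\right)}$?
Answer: $- \frac{21839}{1381380} \approx -0.01581$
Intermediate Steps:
$t = -253$ ($t = 3 + \left(-29 + 45\right) \left(-16\right) = 3 + 16 \left(-16\right) = 3 - 256 = -253$)
$w{\left(G \right)} = \frac{1}{G + 2 G^{2}}$ ($w{\left(G \right)} = \frac{1}{G + \left(\left(G^{2} + G G\right) + 0\right)} = \frac{1}{G + \left(\left(G^{2} + G^{2}\right) + 0\right)} = \frac{1}{G + \left(2 G^{2} + 0\right)} = \frac{1}{G + 2 G^{2}}$)
$L = \frac{21839}{5460}$ ($L = 4 - \frac{1}{52 \left(1 + 2 \cdot 52\right)} = 4 - \frac{1}{52 \left(1 + 104\right)} = 4 - \frac{1}{52 \cdot 105} = 4 - \frac{1}{52} \cdot \frac{1}{105} = 4 - \frac{1}{5460} = \frac{21839}{5460} \approx 3.9998$)
$\frac{L}{t} = \frac{21839}{5460 \left(-253\right)} = \frac{21839}{5460} \left(- \frac{1}{253}\right) = - \frac{21839}{1381380}$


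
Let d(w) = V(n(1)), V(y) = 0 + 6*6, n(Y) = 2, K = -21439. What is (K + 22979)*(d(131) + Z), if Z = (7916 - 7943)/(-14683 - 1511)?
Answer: 149639490/2699 ≈ 55443.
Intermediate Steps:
Z = 9/5398 (Z = -27/(-16194) = -27*(-1/16194) = 9/5398 ≈ 0.0016673)
V(y) = 36 (V(y) = 0 + 36 = 36)
d(w) = 36
(K + 22979)*(d(131) + Z) = (-21439 + 22979)*(36 + 9/5398) = 1540*(194337/5398) = 149639490/2699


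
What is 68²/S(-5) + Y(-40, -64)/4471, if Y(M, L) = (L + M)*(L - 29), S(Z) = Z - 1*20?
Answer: -20432104/111775 ≈ -182.80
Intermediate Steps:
S(Z) = -20 + Z (S(Z) = Z - 20 = -20 + Z)
Y(M, L) = (-29 + L)*(L + M) (Y(M, L) = (L + M)*(-29 + L) = (-29 + L)*(L + M))
68²/S(-5) + Y(-40, -64)/4471 = 68²/(-20 - 5) + ((-64)² - 29*(-64) - 29*(-40) - 64*(-40))/4471 = 4624/(-25) + (4096 + 1856 + 1160 + 2560)*(1/4471) = 4624*(-1/25) + 9672*(1/4471) = -4624/25 + 9672/4471 = -20432104/111775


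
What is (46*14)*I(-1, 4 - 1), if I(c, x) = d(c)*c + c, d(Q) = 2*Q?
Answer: 644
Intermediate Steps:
I(c, x) = c + 2*c² (I(c, x) = (2*c)*c + c = 2*c² + c = c + 2*c²)
(46*14)*I(-1, 4 - 1) = (46*14)*(-(1 + 2*(-1))) = 644*(-(1 - 2)) = 644*(-1*(-1)) = 644*1 = 644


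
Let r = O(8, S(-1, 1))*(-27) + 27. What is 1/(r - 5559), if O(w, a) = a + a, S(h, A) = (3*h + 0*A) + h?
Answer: -1/5316 ≈ -0.00018811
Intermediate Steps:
S(h, A) = 4*h (S(h, A) = (3*h + 0) + h = 3*h + h = 4*h)
O(w, a) = 2*a
r = 243 (r = (2*(4*(-1)))*(-27) + 27 = (2*(-4))*(-27) + 27 = -8*(-27) + 27 = 216 + 27 = 243)
1/(r - 5559) = 1/(243 - 5559) = 1/(-5316) = -1/5316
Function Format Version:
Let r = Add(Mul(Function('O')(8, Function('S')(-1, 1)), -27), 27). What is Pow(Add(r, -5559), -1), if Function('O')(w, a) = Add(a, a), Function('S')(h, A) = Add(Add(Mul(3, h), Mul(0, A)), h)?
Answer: Rational(-1, 5316) ≈ -0.00018811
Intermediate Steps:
Function('S')(h, A) = Mul(4, h) (Function('S')(h, A) = Add(Add(Mul(3, h), 0), h) = Add(Mul(3, h), h) = Mul(4, h))
Function('O')(w, a) = Mul(2, a)
r = 243 (r = Add(Mul(Mul(2, Mul(4, -1)), -27), 27) = Add(Mul(Mul(2, -4), -27), 27) = Add(Mul(-8, -27), 27) = Add(216, 27) = 243)
Pow(Add(r, -5559), -1) = Pow(Add(243, -5559), -1) = Pow(-5316, -1) = Rational(-1, 5316)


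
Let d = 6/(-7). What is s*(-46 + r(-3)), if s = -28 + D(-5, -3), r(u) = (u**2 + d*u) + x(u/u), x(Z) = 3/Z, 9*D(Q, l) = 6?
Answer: 18040/21 ≈ 859.05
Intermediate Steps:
d = -6/7 (d = 6*(-1/7) = -6/7 ≈ -0.85714)
D(Q, l) = 2/3 (D(Q, l) = (1/9)*6 = 2/3)
r(u) = 3 + u**2 - 6*u/7 (r(u) = (u**2 - 6*u/7) + 3/((u/u)) = (u**2 - 6*u/7) + 3/1 = (u**2 - 6*u/7) + 3*1 = (u**2 - 6*u/7) + 3 = 3 + u**2 - 6*u/7)
s = -82/3 (s = -28 + 2/3 = -82/3 ≈ -27.333)
s*(-46 + r(-3)) = -82*(-46 + (3 + (-3)**2 - 6/7*(-3)))/3 = -82*(-46 + (3 + 9 + 18/7))/3 = -82*(-46 + 102/7)/3 = -82/3*(-220/7) = 18040/21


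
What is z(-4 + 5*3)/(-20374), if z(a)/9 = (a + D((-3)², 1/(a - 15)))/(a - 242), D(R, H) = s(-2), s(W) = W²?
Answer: 45/1568798 ≈ 2.8684e-5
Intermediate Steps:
D(R, H) = 4 (D(R, H) = (-2)² = 4)
z(a) = 9*(4 + a)/(-242 + a) (z(a) = 9*((a + 4)/(a - 242)) = 9*((4 + a)/(-242 + a)) = 9*(4 + a)/(-242 + a))
z(-4 + 5*3)/(-20374) = (9*(4 + (-4 + 5*3))/(-242 + (-4 + 5*3)))/(-20374) = (9*(4 + (-4 + 15))/(-242 + (-4 + 15)))*(-1/20374) = (9*(4 + 11)/(-242 + 11))*(-1/20374) = (9*15/(-231))*(-1/20374) = (9*(-1/231)*15)*(-1/20374) = -45/77*(-1/20374) = 45/1568798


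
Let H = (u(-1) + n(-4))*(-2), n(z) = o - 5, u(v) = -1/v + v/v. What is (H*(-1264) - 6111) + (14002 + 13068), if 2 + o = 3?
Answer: 15903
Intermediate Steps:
o = 1 (o = -2 + 3 = 1)
u(v) = 1 - 1/v (u(v) = -1/v + 1 = 1 - 1/v)
n(z) = -4 (n(z) = 1 - 5 = -4)
H = 4 (H = ((-1 - 1)/(-1) - 4)*(-2) = (-1*(-2) - 4)*(-2) = (2 - 4)*(-2) = -2*(-2) = 4)
(H*(-1264) - 6111) + (14002 + 13068) = (4*(-1264) - 6111) + (14002 + 13068) = (-5056 - 6111) + 27070 = -11167 + 27070 = 15903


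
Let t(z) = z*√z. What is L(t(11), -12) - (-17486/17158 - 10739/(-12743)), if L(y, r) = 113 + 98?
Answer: 23086265735/109322197 ≈ 211.18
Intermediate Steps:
t(z) = z^(3/2)
L(y, r) = 211
L(t(11), -12) - (-17486/17158 - 10739/(-12743)) = 211 - (-17486/17158 - 10739/(-12743)) = 211 - (-17486*1/17158 - 10739*(-1/12743)) = 211 - (-8743/8579 + 10739/12743) = 211 - 1*(-19282168/109322197) = 211 + 19282168/109322197 = 23086265735/109322197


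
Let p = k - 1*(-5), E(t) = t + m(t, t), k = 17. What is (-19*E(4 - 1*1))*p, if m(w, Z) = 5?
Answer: -3344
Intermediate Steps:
E(t) = 5 + t (E(t) = t + 5 = 5 + t)
p = 22 (p = 17 - 1*(-5) = 17 + 5 = 22)
(-19*E(4 - 1*1))*p = -19*(5 + (4 - 1*1))*22 = -19*(5 + (4 - 1))*22 = -19*(5 + 3)*22 = -19*8*22 = -152*22 = -3344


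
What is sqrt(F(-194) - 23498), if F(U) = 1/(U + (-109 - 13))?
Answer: 3*I*sqrt(65178239)/158 ≈ 153.29*I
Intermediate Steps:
F(U) = 1/(-122 + U) (F(U) = 1/(U - 122) = 1/(-122 + U))
sqrt(F(-194) - 23498) = sqrt(1/(-122 - 194) - 23498) = sqrt(1/(-316) - 23498) = sqrt(-1/316 - 23498) = sqrt(-7425369/316) = 3*I*sqrt(65178239)/158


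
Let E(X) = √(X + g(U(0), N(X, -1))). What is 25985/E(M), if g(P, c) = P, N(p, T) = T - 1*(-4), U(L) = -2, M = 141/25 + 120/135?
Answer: 389775*√1019/1019 ≈ 12210.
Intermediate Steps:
M = 1469/225 (M = 141*(1/25) + 120*(1/135) = 141/25 + 8/9 = 1469/225 ≈ 6.5289)
N(p, T) = 4 + T (N(p, T) = T + 4 = 4 + T)
E(X) = √(-2 + X) (E(X) = √(X - 2) = √(-2 + X))
25985/E(M) = 25985/(√(-2 + 1469/225)) = 25985/(√(1019/225)) = 25985/((√1019/15)) = 25985*(15*√1019/1019) = 389775*√1019/1019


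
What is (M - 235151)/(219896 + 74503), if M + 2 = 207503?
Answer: -3950/42057 ≈ -0.093920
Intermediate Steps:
M = 207501 (M = -2 + 207503 = 207501)
(M - 235151)/(219896 + 74503) = (207501 - 235151)/(219896 + 74503) = -27650/294399 = -27650*1/294399 = -3950/42057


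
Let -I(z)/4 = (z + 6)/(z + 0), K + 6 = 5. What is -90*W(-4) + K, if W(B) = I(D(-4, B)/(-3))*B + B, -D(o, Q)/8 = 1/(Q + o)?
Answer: 24839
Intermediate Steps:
D(o, Q) = -8/(Q + o)
K = -1 (K = -6 + 5 = -1)
I(z) = -4*(6 + z)/z (I(z) = -4*(z + 6)/(z + 0) = -4*(6 + z)/z)
W(B) = B + B*(32 - 9*B) (W(B) = (-4 - (-36 + 9*B))*B + B = (-4 - 24*(-3/2 + 3*B/8))*B + B = (-4 + (36 - 9*B))*B + B = (32 - 9*B)*B + B = B*(32 - 9*B) + B = B + B*(32 - 9*B))
-90*W(-4) + K = -270*(-4)*(11 - 3*(-4)) - 1 = -270*(-4)*(11 + 12) - 1 = -270*(-4)*23 - 1 = -90*(-276) - 1 = 24840 - 1 = 24839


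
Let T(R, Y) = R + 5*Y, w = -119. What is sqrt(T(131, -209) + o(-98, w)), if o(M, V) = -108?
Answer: I*sqrt(1022) ≈ 31.969*I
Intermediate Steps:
sqrt(T(131, -209) + o(-98, w)) = sqrt((131 + 5*(-209)) - 108) = sqrt((131 - 1045) - 108) = sqrt(-914 - 108) = sqrt(-1022) = I*sqrt(1022)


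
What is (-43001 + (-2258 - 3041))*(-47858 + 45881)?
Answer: 95489100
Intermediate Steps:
(-43001 + (-2258 - 3041))*(-47858 + 45881) = (-43001 - 5299)*(-1977) = -48300*(-1977) = 95489100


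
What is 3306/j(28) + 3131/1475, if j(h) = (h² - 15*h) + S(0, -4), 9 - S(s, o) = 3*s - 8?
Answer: 2023087/187325 ≈ 10.800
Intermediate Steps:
S(s, o) = 17 - 3*s (S(s, o) = 9 - (3*s - 8) = 9 - (-8 + 3*s) = 9 + (8 - 3*s) = 17 - 3*s)
j(h) = 17 + h² - 15*h (j(h) = (h² - 15*h) + (17 - 3*0) = (h² - 15*h) + (17 + 0) = (h² - 15*h) + 17 = 17 + h² - 15*h)
3306/j(28) + 3131/1475 = 3306/(17 + 28² - 15*28) + 3131/1475 = 3306/(17 + 784 - 420) + 3131*(1/1475) = 3306/381 + 3131/1475 = 3306*(1/381) + 3131/1475 = 1102/127 + 3131/1475 = 2023087/187325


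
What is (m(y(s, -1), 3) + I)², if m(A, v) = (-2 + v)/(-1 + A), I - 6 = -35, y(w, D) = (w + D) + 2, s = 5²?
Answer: 524176/625 ≈ 838.68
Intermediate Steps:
s = 25
y(w, D) = 2 + D + w (y(w, D) = (D + w) + 2 = 2 + D + w)
I = -29 (I = 6 - 35 = -29)
m(A, v) = (-2 + v)/(-1 + A)
(m(y(s, -1), 3) + I)² = ((-2 + 3)/(-1 + (2 - 1 + 25)) - 29)² = (1/(-1 + 26) - 29)² = (1/25 - 29)² = (-724/25)² = 524176/625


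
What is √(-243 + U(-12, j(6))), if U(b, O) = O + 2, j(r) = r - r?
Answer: I*√241 ≈ 15.524*I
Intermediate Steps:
j(r) = 0
U(b, O) = 2 + O
√(-243 + U(-12, j(6))) = √(-243 + (2 + 0)) = √(-243 + 2) = √(-241) = I*√241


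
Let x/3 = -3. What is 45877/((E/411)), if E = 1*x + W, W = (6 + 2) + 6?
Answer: 18855447/5 ≈ 3.7711e+6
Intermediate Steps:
x = -9 (x = 3*(-3) = -9)
W = 14 (W = 8 + 6 = 14)
E = 5 (E = 1*(-9) + 14 = -9 + 14 = 5)
45877/((E/411)) = 45877/((5/411)) = 45877/(((1/411)*5)) = 45877/(5/411) = 45877*(411/5) = 18855447/5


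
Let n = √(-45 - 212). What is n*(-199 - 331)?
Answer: -530*I*√257 ≈ -8496.5*I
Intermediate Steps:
n = I*√257 (n = √(-257) = I*√257 ≈ 16.031*I)
n*(-199 - 331) = (I*√257)*(-199 - 331) = (I*√257)*(-530) = -530*I*√257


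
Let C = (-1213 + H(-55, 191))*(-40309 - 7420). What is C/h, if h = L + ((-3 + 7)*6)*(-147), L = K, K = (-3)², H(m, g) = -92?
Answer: -6920705/391 ≈ -17700.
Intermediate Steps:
K = 9
C = 62286345 (C = (-1213 - 92)*(-40309 - 7420) = -1305*(-47729) = 62286345)
L = 9
h = -3519 (h = 9 + ((-3 + 7)*6)*(-147) = 9 + (4*6)*(-147) = 9 + 24*(-147) = 9 - 3528 = -3519)
C/h = 62286345/(-3519) = 62286345*(-1/3519) = -6920705/391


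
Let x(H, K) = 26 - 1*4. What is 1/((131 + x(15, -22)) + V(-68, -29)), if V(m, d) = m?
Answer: 1/85 ≈ 0.011765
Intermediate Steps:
x(H, K) = 22 (x(H, K) = 26 - 4 = 22)
1/((131 + x(15, -22)) + V(-68, -29)) = 1/((131 + 22) - 68) = 1/(153 - 68) = 1/85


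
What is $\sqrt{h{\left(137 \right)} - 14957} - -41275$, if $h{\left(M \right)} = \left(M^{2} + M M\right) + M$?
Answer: $41275 + \sqrt{22718} \approx 41426.0$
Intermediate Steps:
$h{\left(M \right)} = M + 2 M^{2}$ ($h{\left(M \right)} = \left(M^{2} + M^{2}\right) + M = 2 M^{2} + M = M + 2 M^{2}$)
$\sqrt{h{\left(137 \right)} - 14957} - -41275 = \sqrt{137 \left(1 + 2 \cdot 137\right) - 14957} - -41275 = \sqrt{137 \left(1 + 274\right) - 14957} + 41275 = \sqrt{137 \cdot 275 - 14957} + 41275 = \sqrt{37675 - 14957} + 41275 = \sqrt{22718} + 41275 = 41275 + \sqrt{22718}$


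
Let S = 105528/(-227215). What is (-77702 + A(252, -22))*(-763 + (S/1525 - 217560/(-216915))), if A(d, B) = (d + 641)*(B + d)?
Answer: -487538260290930233704/5010778075375 ≈ -9.7298e+7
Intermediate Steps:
S = -105528/227215 (S = 105528*(-1/227215) = -105528/227215 ≈ -0.46444)
A(d, B) = (641 + d)*(B + d)
(-77702 + A(252, -22))*(-763 + (S/1525 - 217560/(-216915))) = (-77702 + (252² + 641*(-22) + 641*252 - 22*252))*(-763 + (-105528/227215/1525 - 217560/(-216915))) = (-77702 + (63504 - 14102 + 161532 - 5544))*(-763 + (-105528/227215*1/1525 - 217560*(-1/216915))) = (-77702 + 205390)*(-763 + (-105528/346502875 + 14504/14461)) = 127688*(-763 + 5024151658592/5010778075375) = 127688*(-3818199519852533/5010778075375) = -487538260290930233704/5010778075375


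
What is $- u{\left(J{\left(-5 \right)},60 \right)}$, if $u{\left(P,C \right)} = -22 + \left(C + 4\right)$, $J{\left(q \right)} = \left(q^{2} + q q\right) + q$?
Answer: $-42$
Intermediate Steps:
$J{\left(q \right)} = q + 2 q^{2}$ ($J{\left(q \right)} = \left(q^{2} + q^{2}\right) + q = 2 q^{2} + q = q + 2 q^{2}$)
$u{\left(P,C \right)} = -18 + C$ ($u{\left(P,C \right)} = -22 + \left(4 + C\right) = -18 + C$)
$- u{\left(J{\left(-5 \right)},60 \right)} = - (-18 + 60) = \left(-1\right) 42 = -42$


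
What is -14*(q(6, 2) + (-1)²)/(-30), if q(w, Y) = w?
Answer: 49/15 ≈ 3.2667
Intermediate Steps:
-14*(q(6, 2) + (-1)²)/(-30) = -14*(6 + (-1)²)/(-30) = -14*(6 + 1)*(-1/30) = -14*7*(-1/30) = -98*(-1/30) = 49/15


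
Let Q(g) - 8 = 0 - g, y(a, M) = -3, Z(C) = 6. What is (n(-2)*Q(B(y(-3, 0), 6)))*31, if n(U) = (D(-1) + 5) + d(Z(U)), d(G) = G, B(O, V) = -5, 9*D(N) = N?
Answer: 39494/9 ≈ 4388.2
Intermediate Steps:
D(N) = N/9
Q(g) = 8 - g (Q(g) = 8 + (0 - g) = 8 - g)
n(U) = 98/9 (n(U) = ((⅑)*(-1) + 5) + 6 = (-⅑ + 5) + 6 = 44/9 + 6 = 98/9)
(n(-2)*Q(B(y(-3, 0), 6)))*31 = (98*(8 - 1*(-5))/9)*31 = (98*(8 + 5)/9)*31 = ((98/9)*13)*31 = (1274/9)*31 = 39494/9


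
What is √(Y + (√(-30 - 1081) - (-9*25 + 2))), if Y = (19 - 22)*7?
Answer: √(202 + I*√1111) ≈ 14.261 + 1.1687*I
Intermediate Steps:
Y = -21 (Y = -3*7 = -21)
√(Y + (√(-30 - 1081) - (-9*25 + 2))) = √(-21 + (√(-30 - 1081) - (-9*25 + 2))) = √(-21 + (√(-1111) - (-225 + 2))) = √(-21 + (I*√1111 - 1*(-223))) = √(-21 + (I*√1111 + 223)) = √(-21 + (223 + I*√1111)) = √(202 + I*√1111)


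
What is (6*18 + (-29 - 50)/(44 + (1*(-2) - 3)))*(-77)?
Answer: -318241/39 ≈ -8160.0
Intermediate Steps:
(6*18 + (-29 - 50)/(44 + (1*(-2) - 3)))*(-77) = (108 - 79/(44 + (-2 - 3)))*(-77) = (108 - 79/(44 - 5))*(-77) = (108 - 79/39)*(-77) = (4133/39)*(-77) = -318241/39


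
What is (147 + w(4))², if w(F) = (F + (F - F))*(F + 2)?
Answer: 29241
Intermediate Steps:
w(F) = F*(2 + F) (w(F) = (F + 0)*(2 + F) = F*(2 + F))
(147 + w(4))² = (147 + 4*(2 + 4))² = (147 + 4*6)² = (147 + 24)² = 171² = 29241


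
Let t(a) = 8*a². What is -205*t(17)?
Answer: -473960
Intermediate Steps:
-205*t(17) = -1640*17² = -1640*289 = -205*2312 = -473960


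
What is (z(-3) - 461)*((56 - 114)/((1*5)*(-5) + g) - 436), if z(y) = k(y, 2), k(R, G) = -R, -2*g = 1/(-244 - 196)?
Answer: 4369559992/21999 ≈ 1.9863e+5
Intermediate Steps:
g = 1/880 (g = -1/(2*(-244 - 196)) = -1/2/(-440) = -1/2*(-1/440) = 1/880 ≈ 0.0011364)
z(y) = -y
(z(-3) - 461)*((56 - 114)/((1*5)*(-5) + g) - 436) = (-1*(-3) - 461)*((56 - 114)/((1*5)*(-5) + 1/880) - 436) = (3 - 461)*(-58/(5*(-5) + 1/880) - 436) = -458*(-58/(-25 + 1/880) - 436) = -458*(-58/(-21999/880) - 436) = -458*(-58*(-880/21999) - 436) = -458*(51040/21999 - 436) = -458*(-9540524/21999) = 4369559992/21999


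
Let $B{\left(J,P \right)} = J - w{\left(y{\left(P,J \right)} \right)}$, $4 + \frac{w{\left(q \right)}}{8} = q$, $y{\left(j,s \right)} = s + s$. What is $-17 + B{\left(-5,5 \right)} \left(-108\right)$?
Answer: $-11573$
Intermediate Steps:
$y{\left(j,s \right)} = 2 s$
$w{\left(q \right)} = -32 + 8 q$
$B{\left(J,P \right)} = 32 - 15 J$ ($B{\left(J,P \right)} = J - \left(-32 + 8 \cdot 2 J\right) = J - \left(-32 + 16 J\right) = 32 - 15 J$)
$-17 + B{\left(-5,5 \right)} \left(-108\right) = -17 + \left(32 - -75\right) \left(-108\right) = -17 + \left(32 + 75\right) \left(-108\right) = -17 + 107 \left(-108\right) = -17 - 11556 = -11573$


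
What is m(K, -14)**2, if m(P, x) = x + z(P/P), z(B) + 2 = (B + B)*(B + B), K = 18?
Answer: 144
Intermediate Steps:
z(B) = -2 + 4*B**2 (z(B) = -2 + (B + B)*(B + B) = -2 + (2*B)*(2*B) = -2 + 4*B**2)
m(P, x) = 2 + x (m(P, x) = x + (-2 + 4*(P/P)**2) = x + (-2 + 4*1**2) = x + (-2 + 4*1) = x + (-2 + 4) = x + 2 = 2 + x)
m(K, -14)**2 = (2 - 14)**2 = (-12)**2 = 144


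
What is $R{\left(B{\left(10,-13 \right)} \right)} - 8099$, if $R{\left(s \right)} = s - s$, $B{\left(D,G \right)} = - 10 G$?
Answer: $-8099$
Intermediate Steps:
$R{\left(s \right)} = 0$
$R{\left(B{\left(10,-13 \right)} \right)} - 8099 = 0 - 8099 = -8099$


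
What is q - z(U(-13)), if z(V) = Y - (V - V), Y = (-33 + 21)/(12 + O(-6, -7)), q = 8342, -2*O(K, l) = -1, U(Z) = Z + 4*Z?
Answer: 208574/25 ≈ 8343.0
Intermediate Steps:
U(Z) = 5*Z
O(K, l) = ½ (O(K, l) = -½*(-1) = ½)
Y = -24/25 (Y = (-33 + 21)/(12 + ½) = -12/25/2 = -12*2/25 = -24/25 ≈ -0.96000)
z(V) = -24/25 (z(V) = -24/25 - (V - V) = -24/25 - 1*0 = -24/25 + 0 = -24/25)
q - z(U(-13)) = 8342 - 1*(-24/25) = 8342 + 24/25 = 208574/25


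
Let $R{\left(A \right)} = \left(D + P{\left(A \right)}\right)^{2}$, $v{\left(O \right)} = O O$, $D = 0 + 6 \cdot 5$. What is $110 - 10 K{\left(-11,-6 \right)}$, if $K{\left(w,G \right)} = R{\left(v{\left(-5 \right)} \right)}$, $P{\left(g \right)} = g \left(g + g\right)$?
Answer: $-16383890$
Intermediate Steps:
$D = 30$ ($D = 0 + 30 = 30$)
$P{\left(g \right)} = 2 g^{2}$ ($P{\left(g \right)} = g 2 g = 2 g^{2}$)
$v{\left(O \right)} = O^{2}$
$R{\left(A \right)} = \left(30 + 2 A^{2}\right)^{2}$
$K{\left(w,G \right)} = 1638400$ ($K{\left(w,G \right)} = 4 \left(15 + \left(\left(-5\right)^{2}\right)^{2}\right)^{2} = 4 \left(15 + 25^{2}\right)^{2} = 4 \left(15 + 625\right)^{2} = 4 \cdot 640^{2} = 4 \cdot 409600 = 1638400$)
$110 - 10 K{\left(-11,-6 \right)} = 110 - 16384000 = -16383890$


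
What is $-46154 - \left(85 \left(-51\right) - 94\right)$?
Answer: $-41725$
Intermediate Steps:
$-46154 - \left(85 \left(-51\right) - 94\right) = -46154 - \left(-4335 - 94\right) = -46154 - -4429 = -46154 + 4429 = -41725$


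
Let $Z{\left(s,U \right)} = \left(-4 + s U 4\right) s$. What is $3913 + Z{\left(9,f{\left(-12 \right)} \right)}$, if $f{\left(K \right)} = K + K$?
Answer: $-3899$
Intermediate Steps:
$f{\left(K \right)} = 2 K$
$Z{\left(s,U \right)} = s \left(-4 + 4 U s\right)$ ($Z{\left(s,U \right)} = \left(-4 + U s 4\right) s = \left(-4 + 4 U s\right) s = s \left(-4 + 4 U s\right)$)
$3913 + Z{\left(9,f{\left(-12 \right)} \right)} = 3913 + 4 \cdot 9 \left(-1 + 2 \left(-12\right) 9\right) = 3913 + 4 \cdot 9 \left(-1 - 216\right) = 3913 + 4 \cdot 9 \left(-217\right) = 3913 - 7812 = -3899$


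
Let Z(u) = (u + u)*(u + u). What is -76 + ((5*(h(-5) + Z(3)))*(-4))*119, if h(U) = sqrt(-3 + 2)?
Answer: -85756 - 2380*I ≈ -85756.0 - 2380.0*I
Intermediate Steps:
Z(u) = 4*u**2 (Z(u) = (2*u)*(2*u) = 4*u**2)
h(U) = I (h(U) = sqrt(-1) = I)
-76 + ((5*(h(-5) + Z(3)))*(-4))*119 = -76 + ((5*(I + 4*3**2))*(-4))*119 = -76 + ((5*(I + 4*9))*(-4))*119 = -76 + ((5*(I + 36))*(-4))*119 = -76 + ((5*(36 + I))*(-4))*119 = -76 + ((180 + 5*I)*(-4))*119 = -76 + (-720 - 20*I)*119 = -76 + (-85680 - 2380*I) = -85756 - 2380*I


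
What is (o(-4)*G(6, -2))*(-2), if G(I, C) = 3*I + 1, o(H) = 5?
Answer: -190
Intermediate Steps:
G(I, C) = 1 + 3*I
(o(-4)*G(6, -2))*(-2) = (5*(1 + 3*6))*(-2) = (5*(1 + 18))*(-2) = (5*19)*(-2) = 95*(-2) = -190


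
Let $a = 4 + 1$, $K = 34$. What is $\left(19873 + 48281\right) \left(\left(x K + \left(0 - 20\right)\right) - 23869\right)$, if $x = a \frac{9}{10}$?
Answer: $-1617703344$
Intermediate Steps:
$a = 5$
$x = \frac{9}{2}$ ($x = 5 \cdot \frac{9}{10} = \frac{9}{2} \approx 4.5$)
$\left(19873 + 48281\right) \left(\left(x K + \left(0 - 20\right)\right) - 23869\right) = \left(19873 + 48281\right) \left(\left(\frac{9}{2} \cdot 34 + \left(0 - 20\right)\right) - 23869\right) = 68154 \left(\left(153 + \left(0 - 20\right)\right) - 23869\right) = 68154 \left(\left(153 - 20\right) - 23869\right) = 68154 \left(133 - 23869\right) = 68154 \left(-23736\right) = -1617703344$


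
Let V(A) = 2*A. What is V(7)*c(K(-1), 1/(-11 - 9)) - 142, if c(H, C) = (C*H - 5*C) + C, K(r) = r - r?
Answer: -696/5 ≈ -139.20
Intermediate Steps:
K(r) = 0
c(H, C) = -4*C + C*H (c(H, C) = (-5*C + C*H) + C = -4*C + C*H)
V(7)*c(K(-1), 1/(-11 - 9)) - 142 = (2*7)*((-4 + 0)/(-11 - 9)) - 142 = 14*(-4/(-20)) - 142 = 14*(-1/20*(-4)) - 142 = 14*(⅕) - 142 = 14/5 - 142 = -696/5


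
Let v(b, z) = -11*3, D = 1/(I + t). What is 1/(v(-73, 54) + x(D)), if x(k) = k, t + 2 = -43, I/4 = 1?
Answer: -41/1354 ≈ -0.030281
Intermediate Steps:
I = 4 (I = 4*1 = 4)
t = -45 (t = -2 - 43 = -45)
D = -1/41 (D = 1/(4 - 45) = 1/(-41) = -1/41 ≈ -0.024390)
v(b, z) = -33
1/(v(-73, 54) + x(D)) = 1/(-33 - 1/41) = 1/(-1354/41) = -41/1354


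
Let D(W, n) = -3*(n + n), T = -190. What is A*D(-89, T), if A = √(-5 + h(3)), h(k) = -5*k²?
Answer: 5700*I*√2 ≈ 8061.0*I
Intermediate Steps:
D(W, n) = -6*n
A = 5*I*√2 (A = √(-5 - 5*3²) = √(-5 - 5*9) = √(-5 - 45) = √(-50) = 5*I*√2 ≈ 7.0711*I)
A*D(-89, T) = (5*I*√2)*(-6*(-190)) = (5*I*√2)*1140 = 5700*I*√2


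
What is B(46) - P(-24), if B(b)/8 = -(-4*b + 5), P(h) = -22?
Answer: 1454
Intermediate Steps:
B(b) = -40 + 32*b (B(b) = 8*(-(-4*b + 5)) = 8*(-(5 - 4*b)) = 8*(-5 + 4*b) = -40 + 32*b)
B(46) - P(-24) = (-40 + 32*46) - 1*(-22) = (-40 + 1472) + 22 = 1432 + 22 = 1454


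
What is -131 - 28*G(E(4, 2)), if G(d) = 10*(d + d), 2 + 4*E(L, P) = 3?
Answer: -271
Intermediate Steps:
E(L, P) = ¼ (E(L, P) = -½ + (¼)*3 = -½ + ¾ = ¼)
G(d) = 20*d (G(d) = 10*(2*d) = 20*d)
-131 - 28*G(E(4, 2)) = -131 - 560/4 = -131 - 28*5 = -131 - 140 = -271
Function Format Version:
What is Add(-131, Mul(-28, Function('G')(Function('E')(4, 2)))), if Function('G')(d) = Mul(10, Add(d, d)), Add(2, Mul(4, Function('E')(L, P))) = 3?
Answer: -271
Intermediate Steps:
Function('E')(L, P) = Rational(1, 4) (Function('E')(L, P) = Add(Rational(-1, 2), Mul(Rational(1, 4), 3)) = Add(Rational(-1, 2), Rational(3, 4)) = Rational(1, 4))
Function('G')(d) = Mul(20, d) (Function('G')(d) = Mul(10, Mul(2, d)) = Mul(20, d))
Add(-131, Mul(-28, Function('G')(Function('E')(4, 2)))) = Add(-131, Mul(-28, Mul(20, Rational(1, 4)))) = Add(-131, Mul(-28, 5)) = Add(-131, -140) = -271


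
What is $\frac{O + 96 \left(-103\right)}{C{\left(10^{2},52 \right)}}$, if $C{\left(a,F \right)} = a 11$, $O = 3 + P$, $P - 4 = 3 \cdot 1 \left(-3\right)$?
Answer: $- \frac{989}{110} \approx -8.9909$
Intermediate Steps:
$P = -5$ ($P = 4 + 3 \cdot 1 \left(-3\right) = 4 + 3 \left(-3\right) = 4 - 9 = -5$)
$O = -2$ ($O = 3 - 5 = -2$)
$C{\left(a,F \right)} = 11 a$
$\frac{O + 96 \left(-103\right)}{C{\left(10^{2},52 \right)}} = \frac{-2 + 96 \left(-103\right)}{11 \cdot 10^{2}} = \frac{-2 - 9888}{11 \cdot 100} = - \frac{9890}{1100} = \left(-9890\right) \frac{1}{1100} = - \frac{989}{110}$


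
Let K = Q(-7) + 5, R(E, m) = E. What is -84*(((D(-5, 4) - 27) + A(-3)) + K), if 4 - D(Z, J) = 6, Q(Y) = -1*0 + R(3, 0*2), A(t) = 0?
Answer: 1764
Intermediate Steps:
Q(Y) = 3 (Q(Y) = -1*0 + 3 = 0 + 3 = 3)
D(Z, J) = -2 (D(Z, J) = 4 - 1*6 = 4 - 6 = -2)
K = 8 (K = 3 + 5 = 8)
-84*(((D(-5, 4) - 27) + A(-3)) + K) = -84*(((-2 - 27) + 0) + 8) = -84*((-29 + 0) + 8) = -84*(-29 + 8) = -84*(-21) = 1764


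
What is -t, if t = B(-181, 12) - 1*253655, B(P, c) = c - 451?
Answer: 254094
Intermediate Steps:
B(P, c) = -451 + c
t = -254094 (t = (-451 + 12) - 1*253655 = -439 - 253655 = -254094)
-t = -1*(-254094) = 254094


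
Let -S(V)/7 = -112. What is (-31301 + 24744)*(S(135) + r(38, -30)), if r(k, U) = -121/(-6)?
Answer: -31637525/6 ≈ -5.2729e+6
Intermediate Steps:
r(k, U) = 121/6 (r(k, U) = -121*(-⅙) = 121/6)
S(V) = 784 (S(V) = -7*(-112) = 784)
(-31301 + 24744)*(S(135) + r(38, -30)) = (-31301 + 24744)*(784 + 121/6) = -6557*4825/6 = -31637525/6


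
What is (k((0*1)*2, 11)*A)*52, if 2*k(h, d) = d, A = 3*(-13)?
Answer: -11154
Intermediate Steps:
A = -39
k(h, d) = d/2
(k((0*1)*2, 11)*A)*52 = (((1/2)*11)*(-39))*52 = ((11/2)*(-39))*52 = -429/2*52 = -11154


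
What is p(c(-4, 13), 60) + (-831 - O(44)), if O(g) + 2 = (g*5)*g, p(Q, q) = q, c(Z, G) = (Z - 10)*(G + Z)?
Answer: -10449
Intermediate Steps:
c(Z, G) = (-10 + Z)*(G + Z)
O(g) = -2 + 5*g**2 (O(g) = -2 + (g*5)*g = -2 + (5*g)*g = -2 + 5*g**2)
p(c(-4, 13), 60) + (-831 - O(44)) = 60 + (-831 - (-2 + 5*44**2)) = 60 + (-831 - (-2 + 5*1936)) = 60 + (-831 - (-2 + 9680)) = 60 + (-831 - 1*9678) = 60 + (-831 - 9678) = 60 - 10509 = -10449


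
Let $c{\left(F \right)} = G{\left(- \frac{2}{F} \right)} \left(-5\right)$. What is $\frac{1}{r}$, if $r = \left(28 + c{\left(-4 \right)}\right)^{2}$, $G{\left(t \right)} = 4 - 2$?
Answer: $\frac{1}{324} \approx 0.0030864$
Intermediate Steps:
$G{\left(t \right)} = 2$
$c{\left(F \right)} = -10$ ($c{\left(F \right)} = 2 \left(-5\right) = -10$)
$r = 324$ ($r = \left(28 - 10\right)^{2} = 18^{2} = 324$)
$\frac{1}{r} = \frac{1}{324}$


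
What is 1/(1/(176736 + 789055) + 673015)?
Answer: 965791/649991829866 ≈ 1.4859e-6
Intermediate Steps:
1/(1/(176736 + 789055) + 673015) = 1/(1/965791 + 673015) = 1/(649991829866/965791) = 965791/649991829866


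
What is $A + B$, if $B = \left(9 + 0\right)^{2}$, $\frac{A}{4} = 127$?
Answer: $589$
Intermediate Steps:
$A = 508$ ($A = 4 \cdot 127 = 508$)
$B = 81$ ($B = 9^{2} = 81$)
$A + B = 508 + 81 = 589$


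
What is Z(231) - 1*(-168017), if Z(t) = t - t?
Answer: 168017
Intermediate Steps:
Z(t) = 0
Z(231) - 1*(-168017) = 0 - 1*(-168017) = 0 + 168017 = 168017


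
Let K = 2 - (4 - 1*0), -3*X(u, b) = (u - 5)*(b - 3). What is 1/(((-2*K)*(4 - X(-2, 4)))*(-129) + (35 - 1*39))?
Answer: -1/864 ≈ -0.0011574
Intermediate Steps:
X(u, b) = -(-5 + u)*(-3 + b)/3 (X(u, b) = -(u - 5)*(b - 3)/3 = -(-5 + u)*(-3 + b)/3)
K = -2 (K = 2 - (4 + 0) = 2 - 1*4 = 2 - 4 = -2)
1/(((-2*K)*(4 - X(-2, 4)))*(-129) + (35 - 1*39)) = 1/(((-2*(-2))*(4 - (-5 - 2 + (5/3)*4 - 1/3*4*(-2))))*(-129) + (35 - 1*39)) = 1/((4*(4 - (-5 - 2 + 20/3 + 8/3)))*(-129) + (35 - 39)) = 1/((4*(4 - 1*7/3))*(-129) - 4) = 1/((4*(4 - 7/3))*(-129) - 4) = 1/((4*(5/3))*(-129) - 4) = 1/((20/3)*(-129) - 4) = 1/(-860 - 4) = 1/(-864) = -1/864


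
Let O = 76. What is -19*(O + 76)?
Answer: -2888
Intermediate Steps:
-19*(O + 76) = -19*(76 + 76) = -19*152 = -2888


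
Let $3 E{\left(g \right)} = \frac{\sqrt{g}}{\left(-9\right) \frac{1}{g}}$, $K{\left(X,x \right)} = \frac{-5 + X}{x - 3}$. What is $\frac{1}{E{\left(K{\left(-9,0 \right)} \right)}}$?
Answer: $- \frac{81 \sqrt{42}}{196} \approx -2.6783$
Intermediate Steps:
$K{\left(X,x \right)} = \frac{-5 + X}{-3 + x}$
$E{\left(g \right)} = - \frac{g^{\frac{3}{2}}}{27}$ ($E{\left(g \right)} = \frac{\frac{1}{\left(-9\right) \frac{1}{g}} \sqrt{g}}{3} = \frac{- \frac{g}{9} \sqrt{g}}{3} = \frac{\left(- \frac{1}{9}\right) g^{\frac{3}{2}}}{3} = - \frac{g^{\frac{3}{2}}}{27}$)
$\frac{1}{E{\left(K{\left(-9,0 \right)} \right)}} = \frac{1}{\left(- \frac{1}{27}\right) \left(\frac{-5 - 9}{-3 + 0}\right)^{\frac{3}{2}}} = \frac{1}{\left(- \frac{1}{27}\right) \left(\frac{1}{-3} \left(-14\right)\right)^{\frac{3}{2}}} = \frac{1}{\left(- \frac{1}{27}\right) \left(\left(- \frac{1}{3}\right) \left(-14\right)\right)^{\frac{3}{2}}} = \frac{1}{\left(- \frac{1}{27}\right) \left(\frac{14}{3}\right)^{\frac{3}{2}}} = \frac{1}{\left(- \frac{1}{27}\right) \frac{14 \sqrt{42}}{9}} = \frac{1}{\left(- \frac{14}{243}\right) \sqrt{42}} = - \frac{81 \sqrt{42}}{196}$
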